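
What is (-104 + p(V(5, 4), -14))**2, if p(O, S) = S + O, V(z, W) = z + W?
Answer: 11881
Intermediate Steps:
V(z, W) = W + z
p(O, S) = O + S
(-104 + p(V(5, 4), -14))**2 = (-104 + ((4 + 5) - 14))**2 = (-104 + (9 - 14))**2 = (-104 - 5)**2 = (-109)**2 = 11881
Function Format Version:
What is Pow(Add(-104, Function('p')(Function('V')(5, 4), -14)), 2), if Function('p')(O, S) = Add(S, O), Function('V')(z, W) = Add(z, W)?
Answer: 11881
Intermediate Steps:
Function('V')(z, W) = Add(W, z)
Function('p')(O, S) = Add(O, S)
Pow(Add(-104, Function('p')(Function('V')(5, 4), -14)), 2) = Pow(Add(-104, Add(Add(4, 5), -14)), 2) = Pow(Add(-104, Add(9, -14)), 2) = Pow(Add(-104, -5), 2) = Pow(-109, 2) = 11881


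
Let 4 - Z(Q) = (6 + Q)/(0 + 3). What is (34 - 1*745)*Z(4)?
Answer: -474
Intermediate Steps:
Z(Q) = 2 - Q/3 (Z(Q) = 4 - (6 + Q)/(0 + 3) = 4 - (6 + Q)/3 = 4 - (2 + Q/3) = 4 + (-2 - Q/3) = 2 - Q/3)
(34 - 1*745)*Z(4) = (34 - 1*745)*(2 - ⅓*4) = (34 - 745)*(2 - 4/3) = -711*⅔ = -474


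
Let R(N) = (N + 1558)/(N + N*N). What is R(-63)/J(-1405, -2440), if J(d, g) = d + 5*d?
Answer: -299/6585516 ≈ -4.5403e-5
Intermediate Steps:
J(d, g) = 6*d
R(N) = (1558 + N)/(N + N**2)
R(-63)/J(-1405, -2440) = ((1558 - 63)/((-63)*(1 - 63)))/((6*(-1405))) = -1/63*1495/(-62)/(-8430) = -1/63*(-1/62)*1495*(-1/8430) = (1495/3906)*(-1/8430) = -299/6585516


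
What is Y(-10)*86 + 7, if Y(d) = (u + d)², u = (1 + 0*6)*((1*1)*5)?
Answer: 2157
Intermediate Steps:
u = 5 (u = (1 + 0)*(1*5) = 1*5 = 5)
Y(d) = (5 + d)²
Y(-10)*86 + 7 = (5 - 10)²*86 + 7 = (-5)²*86 + 7 = 25*86 + 7 = 2150 + 7 = 2157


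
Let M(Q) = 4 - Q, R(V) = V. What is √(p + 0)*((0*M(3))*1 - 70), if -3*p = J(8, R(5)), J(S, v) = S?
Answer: -140*I*√6/3 ≈ -114.31*I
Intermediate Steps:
p = -8/3 (p = -⅓*8 = -8/3 ≈ -2.6667)
√(p + 0)*((0*M(3))*1 - 70) = √(-8/3 + 0)*((0*(4 - 1*3))*1 - 70) = √(-8/3)*((0*(4 - 3))*1 - 70) = (2*I*√6/3)*((0*1)*1 - 70) = (2*I*√6/3)*(0*1 - 70) = (2*I*√6/3)*(0 - 70) = (2*I*√6/3)*(-70) = -140*I*√6/3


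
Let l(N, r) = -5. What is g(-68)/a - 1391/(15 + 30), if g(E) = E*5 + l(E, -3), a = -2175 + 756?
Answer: -652768/21285 ≈ -30.668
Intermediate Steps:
a = -1419
g(E) = -5 + 5*E (g(E) = E*5 - 5 = 5*E - 5 = -5 + 5*E)
g(-68)/a - 1391/(15 + 30) = (-5 + 5*(-68))/(-1419) - 1391/(15 + 30) = (-5 - 340)*(-1/1419) - 1391/(1*45) = -345*(-1/1419) - 1391/45 = 115/473 - 1391*1/45 = 115/473 - 1391/45 = -652768/21285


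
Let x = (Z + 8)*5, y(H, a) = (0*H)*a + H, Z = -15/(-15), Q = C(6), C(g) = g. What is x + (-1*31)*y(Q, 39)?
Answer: -141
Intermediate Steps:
Q = 6
Z = 1 (Z = -15*(-1/15) = 1)
y(H, a) = H (y(H, a) = 0*a + H = 0 + H = H)
x = 45 (x = (1 + 8)*5 = 9*5 = 45)
x + (-1*31)*y(Q, 39) = 45 - 1*31*6 = 45 - 31*6 = 45 - 186 = -141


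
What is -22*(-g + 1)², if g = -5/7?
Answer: -3168/49 ≈ -64.653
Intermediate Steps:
g = -5/7 (g = -5*⅐ = -5/7 ≈ -0.71429)
-22*(-g + 1)² = -22*(-1*(-5/7) + 1)² = -22*(5/7 + 1)² = -22*(12/7)² = -22*144/49 = -3168/49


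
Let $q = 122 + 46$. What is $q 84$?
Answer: $14112$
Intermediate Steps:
$q = 168$
$q 84 = 168 \cdot 84 = 14112$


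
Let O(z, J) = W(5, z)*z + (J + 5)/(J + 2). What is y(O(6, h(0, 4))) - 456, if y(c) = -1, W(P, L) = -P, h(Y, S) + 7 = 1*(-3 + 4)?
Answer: -457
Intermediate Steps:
h(Y, S) = -6 (h(Y, S) = -7 + 1*(-3 + 4) = -7 + 1*1 = -7 + 1 = -6)
O(z, J) = -5*z + (5 + J)/(2 + J) (O(z, J) = (-1*5)*z + (J + 5)/(J + 2) = -5*z + (5 + J)/(2 + J))
y(O(6, h(0, 4))) - 456 = -1 - 456 = -457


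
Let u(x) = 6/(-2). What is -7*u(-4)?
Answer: 21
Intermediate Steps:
u(x) = -3 (u(x) = 6*(-1/2) = -3)
-7*u(-4) = -7*(-3) = 21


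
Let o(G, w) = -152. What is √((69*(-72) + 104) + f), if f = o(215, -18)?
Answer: 2*I*√1254 ≈ 70.824*I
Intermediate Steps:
f = -152
√((69*(-72) + 104) + f) = √((69*(-72) + 104) - 152) = √((-4968 + 104) - 152) = √(-4864 - 152) = √(-5016) = 2*I*√1254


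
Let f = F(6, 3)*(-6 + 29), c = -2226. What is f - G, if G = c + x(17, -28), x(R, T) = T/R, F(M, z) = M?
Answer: 40216/17 ≈ 2365.6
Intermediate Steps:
G = -37870/17 (G = -2226 - 28/17 = -37870/17 ≈ -2227.6)
f = 138 (f = 6*(-6 + 29) = 6*23 = 138)
f - G = 138 - 1*(-37870/17) = 138 + 37870/17 = 40216/17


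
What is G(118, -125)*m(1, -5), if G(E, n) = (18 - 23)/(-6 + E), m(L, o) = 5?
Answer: -25/112 ≈ -0.22321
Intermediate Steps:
G(E, n) = -5/(-6 + E)
G(118, -125)*m(1, -5) = -5/(-6 + 118)*5 = -5/112*5 = -25/112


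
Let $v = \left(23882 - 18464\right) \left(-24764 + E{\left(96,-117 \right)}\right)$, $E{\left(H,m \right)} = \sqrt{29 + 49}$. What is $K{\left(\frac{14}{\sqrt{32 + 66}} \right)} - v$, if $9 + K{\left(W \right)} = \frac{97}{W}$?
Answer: $134171343 - 5418 \sqrt{78} + \frac{97 \sqrt{2}}{2} \approx 1.3412 \cdot 10^{8}$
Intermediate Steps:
$E{\left(H,m \right)} = \sqrt{78}$
$K{\left(W \right)} = -9 + \frac{97}{W}$
$v = -134171352 + 5418 \sqrt{78}$ ($v = \left(23882 - 18464\right) \left(-24764 + \sqrt{78}\right) = 5418 \left(-24764 + \sqrt{78}\right) = -134171352 + 5418 \sqrt{78} \approx -1.3412 \cdot 10^{8}$)
$K{\left(\frac{14}{\sqrt{32 + 66}} \right)} - v = \left(-9 + \frac{97}{14 \frac{1}{\sqrt{32 + 66}}}\right) - \left(-134171352 + 5418 \sqrt{78}\right) = \left(-9 + \frac{97}{14 \frac{1}{\sqrt{98}}}\right) + \left(134171352 - 5418 \sqrt{78}\right) = \left(-9 + \frac{97}{14 \frac{1}{7 \sqrt{2}}}\right) + \left(134171352 - 5418 \sqrt{78}\right) = \left(-9 + \frac{97}{14 \frac{\sqrt{2}}{14}}\right) + \left(134171352 - 5418 \sqrt{78}\right) = \left(-9 + \frac{97}{\sqrt{2}}\right) + \left(134171352 - 5418 \sqrt{78}\right) = \left(-9 + 97 \frac{\sqrt{2}}{2}\right) + \left(134171352 - 5418 \sqrt{78}\right) = \left(-9 + \frac{97 \sqrt{2}}{2}\right) + \left(134171352 - 5418 \sqrt{78}\right) = 134171343 - 5418 \sqrt{78} + \frac{97 \sqrt{2}}{2}$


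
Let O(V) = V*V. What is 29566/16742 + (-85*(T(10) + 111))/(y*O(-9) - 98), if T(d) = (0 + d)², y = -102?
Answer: 4976723/1272392 ≈ 3.9113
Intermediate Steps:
O(V) = V²
T(d) = d²
29566/16742 + (-85*(T(10) + 111))/(y*O(-9) - 98) = 29566/16742 + (-85*(10² + 111))/(-102*(-9)² - 98) = 29566*(1/16742) + (-85*(100 + 111))/(-102*81 - 98) = 14783/8371 + (-85*211)/(-8262 - 98) = 14783/8371 - 17935/(-8360) = 14783/8371 - 17935*(-1/8360) = 14783/8371 + 3587/1672 = 4976723/1272392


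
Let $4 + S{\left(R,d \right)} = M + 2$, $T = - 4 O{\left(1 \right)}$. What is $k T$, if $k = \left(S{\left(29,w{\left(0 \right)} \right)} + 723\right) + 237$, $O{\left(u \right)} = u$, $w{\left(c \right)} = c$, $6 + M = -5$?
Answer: $-3788$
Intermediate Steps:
$M = -11$ ($M = -6 - 5 = -11$)
$T = -4$ ($T = \left(-4\right) 1 = -4$)
$S{\left(R,d \right)} = -13$ ($S{\left(R,d \right)} = -4 + \left(-11 + 2\right) = -4 - 9 = -13$)
$k = 947$ ($k = \left(-13 + 723\right) + 237 = 710 + 237 = 947$)
$k T = 947 \left(-4\right) = -3788$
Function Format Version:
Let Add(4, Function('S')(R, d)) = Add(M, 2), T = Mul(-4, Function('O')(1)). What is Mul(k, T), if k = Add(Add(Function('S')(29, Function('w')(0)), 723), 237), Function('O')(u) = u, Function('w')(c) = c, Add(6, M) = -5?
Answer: -3788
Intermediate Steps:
M = -11 (M = Add(-6, -5) = -11)
T = -4 (T = Mul(-4, 1) = -4)
Function('S')(R, d) = -13 (Function('S')(R, d) = Add(-4, Add(-11, 2)) = Add(-4, -9) = -13)
k = 947 (k = Add(Add(-13, 723), 237) = Add(710, 237) = 947)
Mul(k, T) = Mul(947, -4) = -3788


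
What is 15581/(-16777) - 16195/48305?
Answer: -204868744/162082597 ≈ -1.2640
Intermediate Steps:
15581/(-16777) - 16195/48305 = 15581*(-1/16777) - 16195*1/48305 = -15581/16777 - 3239/9661 = -204868744/162082597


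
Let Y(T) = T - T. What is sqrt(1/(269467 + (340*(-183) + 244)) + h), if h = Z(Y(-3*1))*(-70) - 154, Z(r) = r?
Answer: I*sqrt(6630087114983)/207491 ≈ 12.41*I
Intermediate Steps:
Y(T) = 0
h = -154 (h = 0*(-70) - 154 = 0 - 154 = -154)
sqrt(1/(269467 + (340*(-183) + 244)) + h) = sqrt(1/(269467 + (340*(-183) + 244)) - 154) = sqrt(1/(269467 + (-62220 + 244)) - 154) = sqrt(1/(269467 - 61976) - 154) = sqrt(1/207491 - 154) = sqrt(-31953613/207491) = I*sqrt(6630087114983)/207491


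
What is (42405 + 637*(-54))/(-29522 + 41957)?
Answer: 2669/4145 ≈ 0.64391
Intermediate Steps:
(42405 + 637*(-54))/(-29522 + 41957) = (42405 - 34398)/12435 = 8007*(1/12435) = 2669/4145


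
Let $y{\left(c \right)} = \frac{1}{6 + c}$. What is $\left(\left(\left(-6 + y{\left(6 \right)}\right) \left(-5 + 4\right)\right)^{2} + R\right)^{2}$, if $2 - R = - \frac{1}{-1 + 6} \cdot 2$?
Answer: $\frac{725386489}{518400} \approx 1399.3$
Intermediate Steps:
$R = \frac{12}{5}$ ($R = 2 - - \frac{1}{-1 + 6} \cdot 2 = 2 - - \frac{1}{5} \cdot 2 = 2 - \left(-1\right) \frac{1}{5} \cdot 2 = 2 - \left(- \frac{1}{5}\right) 2 = 2 - - \frac{2}{5} = 2 + \frac{2}{5} = \frac{12}{5} \approx 2.4$)
$\left(\left(\left(-6 + y{\left(6 \right)}\right) \left(-5 + 4\right)\right)^{2} + R\right)^{2} = \left(\left(\left(-6 + \frac{1}{6 + 6}\right) \left(-5 + 4\right)\right)^{2} + \frac{12}{5}\right)^{2} = \left(\left(\left(-6 + \frac{1}{12}\right) \left(-1\right)\right)^{2} + \frac{12}{5}\right)^{2} = \left(\left(\left(- \frac{71}{12}\right) \left(-1\right)\right)^{2} + \frac{12}{5}\right)^{2} = \left(\left(\frac{71}{12}\right)^{2} + \frac{12}{5}\right)^{2} = \left(\frac{5041}{144} + \frac{12}{5}\right)^{2} = \left(\frac{26933}{720}\right)^{2} = \frac{725386489}{518400}$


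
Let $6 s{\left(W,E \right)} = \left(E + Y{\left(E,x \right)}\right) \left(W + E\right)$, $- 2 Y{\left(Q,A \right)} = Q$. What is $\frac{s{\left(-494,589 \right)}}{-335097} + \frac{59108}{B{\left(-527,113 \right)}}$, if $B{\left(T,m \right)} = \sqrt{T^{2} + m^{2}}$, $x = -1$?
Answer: $- \frac{55955}{4021164} + \frac{29554 \sqrt{290498}}{145249} \approx 109.65$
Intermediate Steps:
$Y{\left(Q,A \right)} = - \frac{Q}{2}$
$s{\left(W,E \right)} = \frac{E \left(E + W\right)}{12}$ ($s{\left(W,E \right)} = \frac{\left(E - \frac{E}{2}\right) \left(W + E\right)}{6} = \frac{\frac{E}{2} \left(E + W\right)}{6} = \frac{\frac{1}{2} E \left(E + W\right)}{6} = \frac{E \left(E + W\right)}{12}$)
$\frac{s{\left(-494,589 \right)}}{-335097} + \frac{59108}{B{\left(-527,113 \right)}} = \frac{\frac{1}{12} \cdot 589 \left(589 - 494\right)}{-335097} + \frac{59108}{\sqrt{\left(-527\right)^{2} + 113^{2}}} = \frac{1}{12} \cdot 589 \cdot 95 \left(- \frac{1}{335097}\right) + \frac{59108}{\sqrt{277729 + 12769}} = \frac{55955}{12} \left(- \frac{1}{335097}\right) + \frac{59108}{\sqrt{290498}} = - \frac{55955}{4021164} + 59108 \frac{\sqrt{290498}}{290498} = - \frac{55955}{4021164} + \frac{29554 \sqrt{290498}}{145249}$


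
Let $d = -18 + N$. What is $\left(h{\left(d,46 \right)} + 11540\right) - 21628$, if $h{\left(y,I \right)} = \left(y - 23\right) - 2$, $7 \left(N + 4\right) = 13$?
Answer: $- \frac{70932}{7} \approx -10133.0$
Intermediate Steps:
$N = - \frac{15}{7}$ ($N = -4 + \frac{1}{7} \cdot 13 = -4 + \frac{13}{7} = - \frac{15}{7} \approx -2.1429$)
$d = - \frac{141}{7}$ ($d = -18 - \frac{15}{7} = - \frac{141}{7} \approx -20.143$)
$h{\left(y,I \right)} = -25 + y$ ($h{\left(y,I \right)} = \left(-23 + y\right) - 2 = -25 + y$)
$\left(h{\left(d,46 \right)} + 11540\right) - 21628 = \left(\left(-25 - \frac{141}{7}\right) + 11540\right) - 21628 = \left(- \frac{316}{7} + 11540\right) - 21628 = \frac{80464}{7} - 21628 = - \frac{70932}{7}$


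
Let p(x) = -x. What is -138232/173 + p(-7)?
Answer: -137021/173 ≈ -792.03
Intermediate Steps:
-138232/173 + p(-7) = -138232/173 - 1*(-7) = -138232/173 + 7 = -137021/173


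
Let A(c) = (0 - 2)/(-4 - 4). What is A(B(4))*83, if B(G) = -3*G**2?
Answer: 83/4 ≈ 20.750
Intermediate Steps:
A(c) = 1/4 (A(c) = -2/(-8) = -2*(-1/8) = 1/4)
A(B(4))*83 = (1/4)*83 = 83/4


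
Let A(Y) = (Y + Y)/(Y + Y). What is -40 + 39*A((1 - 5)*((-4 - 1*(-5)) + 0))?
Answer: -1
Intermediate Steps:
A(Y) = 1 (A(Y) = (2*Y)/((2*Y)) = (2*Y)*(1/(2*Y)) = 1)
-40 + 39*A((1 - 5)*((-4 - 1*(-5)) + 0)) = -40 + 39*1 = -40 + 39 = -1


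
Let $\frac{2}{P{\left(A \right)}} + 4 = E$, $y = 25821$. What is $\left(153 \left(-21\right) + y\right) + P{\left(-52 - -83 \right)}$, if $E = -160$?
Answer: $\frac{1853855}{82} \approx 22608.0$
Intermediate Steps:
$P{\left(A \right)} = - \frac{1}{82}$ ($P{\left(A \right)} = \frac{2}{-4 - 160} = \frac{2}{-164} = 2 \left(- \frac{1}{164}\right) = - \frac{1}{82}$)
$\left(153 \left(-21\right) + y\right) + P{\left(-52 - -83 \right)} = \left(153 \left(-21\right) + 25821\right) - \frac{1}{82} = \left(-3213 + 25821\right) - \frac{1}{82} = 22608 - \frac{1}{82} = \frac{1853855}{82}$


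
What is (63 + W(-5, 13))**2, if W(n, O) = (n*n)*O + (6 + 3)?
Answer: 157609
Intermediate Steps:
W(n, O) = 9 + O*n**2 (W(n, O) = n**2*O + 9 = O*n**2 + 9 = 9 + O*n**2)
(63 + W(-5, 13))**2 = (63 + (9 + 13*(-5)**2))**2 = (63 + (9 + 13*25))**2 = (63 + (9 + 325))**2 = (63 + 334)**2 = 397**2 = 157609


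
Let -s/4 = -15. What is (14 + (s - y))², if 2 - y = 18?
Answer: 8100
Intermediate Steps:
s = 60 (s = -4*(-15) = 60)
y = -16 (y = 2 - 1*18 = 2 - 18 = -16)
(14 + (s - y))² = (14 + (60 - 1*(-16)))² = (14 + (60 + 16))² = (14 + 76)² = 90² = 8100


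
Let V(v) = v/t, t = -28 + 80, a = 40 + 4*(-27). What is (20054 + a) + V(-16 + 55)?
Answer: 79947/4 ≈ 19987.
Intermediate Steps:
a = -68 (a = 40 - 108 = -68)
t = 52
V(v) = v/52
(20054 + a) + V(-16 + 55) = (20054 - 68) + (-16 + 55)/52 = 19986 + (1/52)*39 = 19986 + 3/4 = 79947/4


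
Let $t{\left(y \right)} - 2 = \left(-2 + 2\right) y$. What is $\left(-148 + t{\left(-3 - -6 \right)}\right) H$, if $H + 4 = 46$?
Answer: $-6132$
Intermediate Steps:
$H = 42$ ($H = -4 + 46 = 42$)
$t{\left(y \right)} = 2$ ($t{\left(y \right)} = 2 + \left(-2 + 2\right) y = 2 + 0 y = 2 + 0 = 2$)
$\left(-148 + t{\left(-3 - -6 \right)}\right) H = \left(-148 + 2\right) 42 = \left(-146\right) 42 = -6132$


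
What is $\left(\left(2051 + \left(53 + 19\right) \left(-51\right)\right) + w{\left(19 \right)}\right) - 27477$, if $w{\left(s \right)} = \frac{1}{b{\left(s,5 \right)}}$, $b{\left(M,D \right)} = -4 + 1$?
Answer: $- \frac{87295}{3} \approx -29098.0$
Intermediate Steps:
$b{\left(M,D \right)} = -3$
$w{\left(s \right)} = - \frac{1}{3}$ ($w{\left(s \right)} = \frac{1}{-3} = - \frac{1}{3}$)
$\left(\left(2051 + \left(53 + 19\right) \left(-51\right)\right) + w{\left(19 \right)}\right) - 27477 = \left(\left(2051 + \left(53 + 19\right) \left(-51\right)\right) - \frac{1}{3}\right) - 27477 = \left(\left(2051 + 72 \left(-51\right)\right) - \frac{1}{3}\right) - 27477 = \left(\left(2051 - 3672\right) - \frac{1}{3}\right) - 27477 = \left(-1621 - \frac{1}{3}\right) - 27477 = - \frac{4864}{3} - 27477 = - \frac{87295}{3}$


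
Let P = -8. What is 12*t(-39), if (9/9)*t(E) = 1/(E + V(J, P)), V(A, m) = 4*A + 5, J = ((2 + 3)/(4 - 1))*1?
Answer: -18/41 ≈ -0.43902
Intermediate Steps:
J = 5/3 (J = (5/3)*1 = 5/3 ≈ 1.6667)
V(A, m) = 5 + 4*A
t(E) = 1/(35/3 + E) (t(E) = 1/(E + (5 + 4*(5/3))) = 1/(E + (5 + 20/3)) = 1/(E + 35/3) = 1/(35/3 + E))
12*t(-39) = 12*(3/(35 + 3*(-39))) = 12*(3/(35 - 117)) = 12*(3/(-82)) = 12*(3*(-1/82)) = 12*(-3/82) = -18/41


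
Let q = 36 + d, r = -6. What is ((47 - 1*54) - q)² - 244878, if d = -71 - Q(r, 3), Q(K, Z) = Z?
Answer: -243917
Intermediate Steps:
d = -74 (d = -71 - 1*3 = -71 - 3 = -74)
q = -38 (q = 36 - 74 = -38)
((47 - 1*54) - q)² - 244878 = ((47 - 1*54) - 1*(-38))² - 244878 = ((47 - 54) + 38)² - 244878 = (-7 + 38)² - 244878 = 31² - 244878 = 961 - 244878 = -243917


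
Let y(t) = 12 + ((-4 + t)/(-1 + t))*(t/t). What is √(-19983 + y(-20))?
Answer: I*√978523/7 ≈ 141.31*I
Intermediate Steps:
y(t) = 12 + (-4 + t)/(-1 + t) (y(t) = 12 + ((-4 + t)/(-1 + t))*1 = 12 + (-4 + t)/(-1 + t))
√(-19983 + y(-20)) = √(-19983 + (-16 + 13*(-20))/(-1 - 20)) = √(-19983 + (-16 - 260)/(-21)) = √(-19983 - 1/21*(-276)) = √(-19983 + 92/7) = √(-139789/7) = I*√978523/7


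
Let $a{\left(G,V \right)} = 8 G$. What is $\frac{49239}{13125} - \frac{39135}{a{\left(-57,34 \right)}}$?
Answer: $\frac{59566651}{665000} \approx 89.574$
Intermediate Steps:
$\frac{49239}{13125} - \frac{39135}{a{\left(-57,34 \right)}} = \frac{49239}{13125} - \frac{39135}{8 \left(-57\right)} = 49239 \cdot \frac{1}{13125} - \frac{39135}{-456} = \frac{16413}{4375} - - \frac{13045}{152} = \frac{16413}{4375} + \frac{13045}{152} = \frac{59566651}{665000}$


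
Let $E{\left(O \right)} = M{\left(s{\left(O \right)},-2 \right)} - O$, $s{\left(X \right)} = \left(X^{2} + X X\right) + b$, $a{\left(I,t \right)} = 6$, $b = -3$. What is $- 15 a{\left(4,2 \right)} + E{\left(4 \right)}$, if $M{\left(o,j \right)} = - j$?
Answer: $-92$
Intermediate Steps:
$s{\left(X \right)} = -3 + 2 X^{2}$ ($s{\left(X \right)} = \left(X^{2} + X X\right) - 3 = \left(X^{2} + X^{2}\right) - 3 = 2 X^{2} - 3 = -3 + 2 X^{2}$)
$E{\left(O \right)} = 2 - O$ ($E{\left(O \right)} = \left(-1\right) \left(-2\right) - O = 2 - O$)
$- 15 a{\left(4,2 \right)} + E{\left(4 \right)} = \left(-15\right) 6 + \left(2 - 4\right) = -90 + \left(2 - 4\right) = -90 - 2 = -92$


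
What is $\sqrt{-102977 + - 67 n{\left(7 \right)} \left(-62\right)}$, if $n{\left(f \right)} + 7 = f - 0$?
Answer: $i \sqrt{102977} \approx 320.9 i$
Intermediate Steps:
$n{\left(f \right)} = -7 + f$ ($n{\left(f \right)} = -7 + \left(f - 0\right) = -7 + \left(f + 0\right) = -7 + f$)
$\sqrt{-102977 + - 67 n{\left(7 \right)} \left(-62\right)} = \sqrt{-102977 + - 67 \left(-7 + 7\right) \left(-62\right)} = \sqrt{-102977 + \left(-67\right) 0 \left(-62\right)} = \sqrt{-102977 + 0 \left(-62\right)} = \sqrt{-102977 + 0} = \sqrt{-102977} = i \sqrt{102977}$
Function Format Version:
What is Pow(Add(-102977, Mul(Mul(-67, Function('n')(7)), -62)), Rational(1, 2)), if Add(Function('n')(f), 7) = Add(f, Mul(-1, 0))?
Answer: Mul(I, Pow(102977, Rational(1, 2))) ≈ Mul(320.90, I)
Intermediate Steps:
Function('n')(f) = Add(-7, f) (Function('n')(f) = Add(-7, Add(f, Mul(-1, 0))) = Add(-7, Add(f, 0)) = Add(-7, f))
Pow(Add(-102977, Mul(Mul(-67, Function('n')(7)), -62)), Rational(1, 2)) = Pow(Add(-102977, Mul(Mul(-67, Add(-7, 7)), -62)), Rational(1, 2)) = Pow(Add(-102977, Mul(Mul(-67, 0), -62)), Rational(1, 2)) = Pow(Add(-102977, Mul(0, -62)), Rational(1, 2)) = Pow(Add(-102977, 0), Rational(1, 2)) = Pow(-102977, Rational(1, 2)) = Mul(I, Pow(102977, Rational(1, 2)))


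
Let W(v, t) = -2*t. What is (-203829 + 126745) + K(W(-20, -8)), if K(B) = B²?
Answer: -76828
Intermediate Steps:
(-203829 + 126745) + K(W(-20, -8)) = (-203829 + 126745) + (-2*(-8))² = -77084 + 16² = -77084 + 256 = -76828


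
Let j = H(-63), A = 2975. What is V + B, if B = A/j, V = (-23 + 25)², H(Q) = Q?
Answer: -389/9 ≈ -43.222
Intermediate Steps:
V = 4 (V = 2² = 4)
j = -63
B = -425/9 (B = 2975/(-63) = 2975*(-1/63) = -425/9 ≈ -47.222)
V + B = 4 - 425/9 = -389/9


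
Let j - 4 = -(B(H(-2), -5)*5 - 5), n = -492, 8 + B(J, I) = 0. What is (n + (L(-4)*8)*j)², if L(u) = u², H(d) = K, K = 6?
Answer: 33408400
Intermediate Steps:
H(d) = 6
B(J, I) = -8 (B(J, I) = -8 + 0 = -8)
j = 49 (j = 4 - (-8*5 - 5) = 4 - (-40 - 5) = 4 - 1*(-45) = 4 + 45 = 49)
(n + (L(-4)*8)*j)² = (-492 + ((-4)²*8)*49)² = (-492 + (16*8)*49)² = (-492 + 128*49)² = (-492 + 6272)² = 5780² = 33408400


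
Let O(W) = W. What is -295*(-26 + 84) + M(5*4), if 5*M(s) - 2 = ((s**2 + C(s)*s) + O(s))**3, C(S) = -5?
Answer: 32682452/5 ≈ 6.5365e+6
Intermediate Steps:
M(s) = 2/5 + (s**2 - 4*s)**3/5 (M(s) = 2/5 + ((s**2 - 5*s) + s)**3/5 = 2/5 + (s**2 - 4*s)**3/5)
-295*(-26 + 84) + M(5*4) = -295*(-26 + 84) + (2/5 + (5*4)**3*(-4 + 5*4)**3/5) = -295*58 + (2/5 + (1/5)*20**3*(-4 + 20)**3) = -17110 + (2/5 + (1/5)*8000*16**3) = -17110 + (2/5 + (1/5)*8000*4096) = -17110 + (2/5 + 6553600) = -17110 + 32768002/5 = 32682452/5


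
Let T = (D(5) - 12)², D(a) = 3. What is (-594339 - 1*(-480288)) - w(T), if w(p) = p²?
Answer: -120612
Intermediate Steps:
T = 81 (T = (3 - 12)² = (-9)² = 81)
(-594339 - 1*(-480288)) - w(T) = (-594339 - 1*(-480288)) - 1*81² = (-594339 + 480288) - 1*6561 = -114051 - 6561 = -120612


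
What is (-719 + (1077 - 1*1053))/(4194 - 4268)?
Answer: 695/74 ≈ 9.3919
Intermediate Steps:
(-719 + (1077 - 1*1053))/(4194 - 4268) = (-719 + (1077 - 1053))/(-74) = (-719 + 24)*(-1/74) = -695*(-1/74) = 695/74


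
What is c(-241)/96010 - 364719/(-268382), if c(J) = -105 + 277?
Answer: 17531416447/12883677910 ≈ 1.3607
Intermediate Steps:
c(J) = 172
c(-241)/96010 - 364719/(-268382) = 172/96010 - 364719/(-268382) = 172*(1/96010) - 364719*(-1/268382) = 86/48005 + 364719/268382 = 17531416447/12883677910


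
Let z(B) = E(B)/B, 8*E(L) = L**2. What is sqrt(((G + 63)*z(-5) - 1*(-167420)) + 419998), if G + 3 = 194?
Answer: sqrt(2349037)/2 ≈ 766.33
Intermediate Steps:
G = 191 (G = -3 + 194 = 191)
E(L) = L**2/8
z(B) = B/8 (z(B) = (B**2/8)/B = B/8)
sqrt(((G + 63)*z(-5) - 1*(-167420)) + 419998) = sqrt(((191 + 63)*((1/8)*(-5)) - 1*(-167420)) + 419998) = sqrt((254*(-5/8) + 167420) + 419998) = sqrt((-635/4 + 167420) + 419998) = sqrt(669045/4 + 419998) = sqrt(2349037/4) = sqrt(2349037)/2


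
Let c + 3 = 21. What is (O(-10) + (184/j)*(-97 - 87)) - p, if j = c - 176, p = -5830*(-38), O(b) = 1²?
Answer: -17484653/79 ≈ -2.2132e+5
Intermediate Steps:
O(b) = 1
c = 18 (c = -3 + 21 = 18)
p = 221540
j = -158 (j = 18 - 176 = -158)
(O(-10) + (184/j)*(-97 - 87)) - p = (1 + (184/(-158))*(-97 - 87)) - 1*221540 = (1 + (184*(-1/158))*(-184)) - 221540 = (1 - 92/79*(-184)) - 221540 = (1 + 16928/79) - 221540 = 17007/79 - 221540 = -17484653/79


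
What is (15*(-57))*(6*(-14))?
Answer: 71820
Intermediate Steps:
(15*(-57))*(6*(-14)) = -855*(-84) = 71820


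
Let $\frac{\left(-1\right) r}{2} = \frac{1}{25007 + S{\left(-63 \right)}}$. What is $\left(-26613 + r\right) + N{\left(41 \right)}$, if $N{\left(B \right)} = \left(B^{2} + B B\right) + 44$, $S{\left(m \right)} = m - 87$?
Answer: $- \frac{576856401}{24857} \approx -23207.0$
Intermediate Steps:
$S{\left(m \right)} = -87 + m$
$N{\left(B \right)} = 44 + 2 B^{2}$ ($N{\left(B \right)} = \left(B^{2} + B^{2}\right) + 44 = 2 B^{2} + 44 = 44 + 2 B^{2}$)
$r = - \frac{2}{24857}$ ($r = - \frac{2}{25007 - 150} = - \frac{2}{24857} \approx -8.046 \cdot 10^{-5}$)
$\left(-26613 + r\right) + N{\left(41 \right)} = \left(-26613 - \frac{2}{24857}\right) + \left(44 + 2 \cdot 41^{2}\right) = - \frac{661519343}{24857} + \left(44 + 2 \cdot 1681\right) = - \frac{661519343}{24857} + \left(44 + 3362\right) = - \frac{661519343}{24857} + 3406 = - \frac{576856401}{24857}$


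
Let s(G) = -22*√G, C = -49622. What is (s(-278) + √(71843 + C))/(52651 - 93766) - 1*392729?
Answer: -392729 - √2469/13705 + 22*I*√278/41115 ≈ -3.9273e+5 + 0.0089216*I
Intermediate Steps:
(s(-278) + √(71843 + C))/(52651 - 93766) - 1*392729 = (-22*I*√278 + √(71843 - 49622))/(52651 - 93766) - 1*392729 = (-22*I*√278 + √22221)/(-41115) - 392729 = (-22*I*√278 + 3*√2469)*(-1/41115) - 392729 = (3*√2469 - 22*I*√278)*(-1/41115) - 392729 = (-√2469/13705 + 22*I*√278/41115) - 392729 = -392729 - √2469/13705 + 22*I*√278/41115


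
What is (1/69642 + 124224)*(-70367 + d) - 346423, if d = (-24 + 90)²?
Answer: -571099004270465/69642 ≈ -8.2005e+9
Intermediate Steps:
d = 4356 (d = 66² = 4356)
(1/69642 + 124224)*(-70367 + d) - 346423 = (1/69642 + 124224)*(-70367 + 4356) - 346423 = (1/69642 + 124224)*(-66011) - 346423 = (8651207809/69642)*(-66011) - 346423 = -571074878679899/69642 - 346423 = -571099004270465/69642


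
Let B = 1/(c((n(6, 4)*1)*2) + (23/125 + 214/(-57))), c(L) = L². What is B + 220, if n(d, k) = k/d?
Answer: 8408365/38317 ≈ 219.44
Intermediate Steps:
B = -21375/38317 (B = 1/((((4/6)*1)*2)² + (23/125 + 214/(-57))) = 1/((((4*(⅙))*1)*2)² + (23*(1/125) + 214*(-1/57))) = 1/((((⅔)*1)*2)² + (23/125 - 214/57)) = 1/(((⅔)*2)² - 25439/7125) = 1/((4/3)² - 25439/7125) = 1/(16/9 - 25439/7125) = 1/(-38317/21375) = -21375/38317 ≈ -0.55785)
B + 220 = -21375/38317 + 220 = 8408365/38317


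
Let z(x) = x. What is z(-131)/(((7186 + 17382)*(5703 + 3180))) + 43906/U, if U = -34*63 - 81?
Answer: -1064659766453/53904673368 ≈ -19.751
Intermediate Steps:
U = -2223 (U = -2142 - 81 = -2223)
z(-131)/(((7186 + 17382)*(5703 + 3180))) + 43906/U = -131*1/((5703 + 3180)*(7186 + 17382)) + 43906/(-2223) = -131/(24568*8883) + 43906*(-1/2223) = -131/218237544 - 43906/2223 = -1064659766453/53904673368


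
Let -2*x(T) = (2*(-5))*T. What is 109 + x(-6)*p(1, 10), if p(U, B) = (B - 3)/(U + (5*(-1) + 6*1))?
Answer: 4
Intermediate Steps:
x(T) = 5*T (x(T) = -2*(-5)*T/2 = -(-5)*T = 5*T)
p(U, B) = (-3 + B)/(1 + U) (p(U, B) = (-3 + B)/(U + (-5 + 6)) = (-3 + B)/(U + 1) = (-3 + B)/(1 + U))
109 + x(-6)*p(1, 10) = 109 + (5*(-6))*((-3 + 10)/(1 + 1)) = 109 - 30*7/2 = 109 - 105 = 4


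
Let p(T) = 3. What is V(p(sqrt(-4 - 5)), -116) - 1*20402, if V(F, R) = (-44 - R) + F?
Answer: -20327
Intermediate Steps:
V(F, R) = -44 + F - R
V(p(sqrt(-4 - 5)), -116) - 1*20402 = (-44 + 3 - 1*(-116)) - 1*20402 = (-44 + 3 + 116) - 20402 = 75 - 20402 = -20327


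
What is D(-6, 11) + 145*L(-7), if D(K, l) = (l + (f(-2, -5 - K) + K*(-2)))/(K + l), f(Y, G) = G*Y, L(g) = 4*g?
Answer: -20279/5 ≈ -4055.8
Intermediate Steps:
D(K, l) = (10 + l)/(K + l) (D(K, l) = (l + ((-5 - K)*(-2) + K*(-2)))/(K + l) = (l + ((10 + 2*K) - 2*K))/(K + l) = (l + 10)/(K + l) = (10 + l)/(K + l))
D(-6, 11) + 145*L(-7) = (10 + 11)/(-6 + 11) + 145*(4*(-7)) = 21/5 + 145*(-28) = (⅕)*21 - 4060 = 21/5 - 4060 = -20279/5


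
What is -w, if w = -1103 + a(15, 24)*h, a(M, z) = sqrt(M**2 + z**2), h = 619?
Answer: 1103 - 1857*sqrt(89) ≈ -16416.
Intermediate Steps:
w = -1103 + 1857*sqrt(89) (w = -1103 + sqrt(15**2 + 24**2)*619 = -1103 + sqrt(225 + 576)*619 = -1103 + sqrt(801)*619 = -1103 + (3*sqrt(89))*619 = -1103 + 1857*sqrt(89) ≈ 16416.)
-w = -(-1103 + 1857*sqrt(89)) = 1103 - 1857*sqrt(89)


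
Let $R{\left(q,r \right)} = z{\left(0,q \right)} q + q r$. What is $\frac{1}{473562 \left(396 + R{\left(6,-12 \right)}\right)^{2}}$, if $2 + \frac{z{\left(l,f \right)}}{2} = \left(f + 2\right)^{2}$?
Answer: $\frac{1}{540156182688} \approx 1.8513 \cdot 10^{-12}$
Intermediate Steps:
$z{\left(l,f \right)} = -4 + 2 \left(2 + f\right)^{2}$ ($z{\left(l,f \right)} = -4 + 2 \left(f + 2\right)^{2} = -4 + 2 \left(2 + f\right)^{2}$)
$R{\left(q,r \right)} = q r + q \left(-4 + 2 \left(2 + q\right)^{2}\right)$ ($R{\left(q,r \right)} = \left(-4 + 2 \left(2 + q\right)^{2}\right) q + q r = q \left(-4 + 2 \left(2 + q\right)^{2}\right) + q r = q r + q \left(-4 + 2 \left(2 + q\right)^{2}\right)$)
$\frac{1}{473562 \left(396 + R{\left(6,-12 \right)}\right)^{2}} = \frac{1}{473562 \left(396 + 6 \left(-4 - 12 + 2 \left(2 + 6\right)^{2}\right)\right)^{2}} = \frac{1}{473562 \left(396 + 6 \left(-4 - 12 + 2 \cdot 8^{2}\right)\right)^{2}} = \frac{1}{473562 \left(396 + 6 \left(-4 - 12 + 2 \cdot 64\right)\right)^{2}} = \frac{1}{473562 \left(396 + 6 \left(-4 - 12 + 128\right)\right)^{2}} = \frac{1}{473562 \left(396 + 6 \cdot 112\right)^{2}} = \frac{1}{473562 \left(396 + 672\right)^{2}} = \frac{1}{473562 \cdot 1068^{2}} = \frac{1}{473562 \cdot 1140624} = \frac{1}{473562} \cdot \frac{1}{1140624} = \frac{1}{540156182688}$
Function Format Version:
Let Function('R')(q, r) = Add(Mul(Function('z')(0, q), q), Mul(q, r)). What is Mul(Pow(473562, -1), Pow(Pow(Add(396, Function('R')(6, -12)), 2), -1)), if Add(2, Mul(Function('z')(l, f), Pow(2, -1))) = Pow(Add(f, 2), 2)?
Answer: Rational(1, 540156182688) ≈ 1.8513e-12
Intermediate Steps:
Function('z')(l, f) = Add(-4, Mul(2, Pow(Add(2, f), 2))) (Function('z')(l, f) = Add(-4, Mul(2, Pow(Add(f, 2), 2))) = Add(-4, Mul(2, Pow(Add(2, f), 2))))
Function('R')(q, r) = Add(Mul(q, r), Mul(q, Add(-4, Mul(2, Pow(Add(2, q), 2))))) (Function('R')(q, r) = Add(Mul(Add(-4, Mul(2, Pow(Add(2, q), 2))), q), Mul(q, r)) = Add(Mul(q, Add(-4, Mul(2, Pow(Add(2, q), 2)))), Mul(q, r)) = Add(Mul(q, r), Mul(q, Add(-4, Mul(2, Pow(Add(2, q), 2))))))
Mul(Pow(473562, -1), Pow(Pow(Add(396, Function('R')(6, -12)), 2), -1)) = Mul(Pow(473562, -1), Pow(Pow(Add(396, Mul(6, Add(-4, -12, Mul(2, Pow(Add(2, 6), 2))))), 2), -1)) = Mul(Rational(1, 473562), Pow(Pow(Add(396, Mul(6, Add(-4, -12, Mul(2, Pow(8, 2))))), 2), -1)) = Mul(Rational(1, 473562), Pow(Pow(Add(396, Mul(6, Add(-4, -12, Mul(2, 64)))), 2), -1)) = Mul(Rational(1, 473562), Pow(Pow(Add(396, Mul(6, Add(-4, -12, 128))), 2), -1)) = Mul(Rational(1, 473562), Pow(Pow(Add(396, Mul(6, 112)), 2), -1)) = Mul(Rational(1, 473562), Pow(Pow(Add(396, 672), 2), -1)) = Mul(Rational(1, 473562), Pow(Pow(1068, 2), -1)) = Mul(Rational(1, 473562), Pow(1140624, -1)) = Mul(Rational(1, 473562), Rational(1, 1140624)) = Rational(1, 540156182688)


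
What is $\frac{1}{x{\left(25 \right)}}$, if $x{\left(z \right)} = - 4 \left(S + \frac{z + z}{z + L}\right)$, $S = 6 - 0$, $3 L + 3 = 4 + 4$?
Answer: $- \frac{2}{63} \approx -0.031746$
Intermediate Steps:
$L = \frac{5}{3}$ ($L = -1 + \frac{4 + 4}{3} = -1 + \frac{1}{3} \cdot 8 = -1 + \frac{8}{3} = \frac{5}{3} \approx 1.6667$)
$S = 6$ ($S = 6 + 0 = 6$)
$x{\left(z \right)} = -24 - \frac{8 z}{\frac{5}{3} + z}$ ($x{\left(z \right)} = - 4 \left(6 + \frac{z + z}{z + \frac{5}{3}}\right) = - 4 \left(6 + \frac{2 z}{\frac{5}{3} + z}\right) = -24 - \frac{8 z}{\frac{5}{3} + z}$)
$\frac{1}{x{\left(25 \right)}} = \frac{1}{24 \frac{1}{5 + 3 \cdot 25} \left(-5 - 100\right)} = \frac{1}{24 \frac{1}{5 + 75} \left(-5 - 100\right)} = \frac{1}{24 \cdot \frac{1}{80} \left(-105\right)} = \frac{1}{- \frac{63}{2}} = - \frac{2}{63}$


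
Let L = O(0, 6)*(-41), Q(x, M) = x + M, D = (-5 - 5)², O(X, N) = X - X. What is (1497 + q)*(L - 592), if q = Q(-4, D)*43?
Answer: -3330000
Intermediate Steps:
O(X, N) = 0
D = 100 (D = (-10)² = 100)
Q(x, M) = M + x
q = 4128 (q = (100 - 4)*43 = 96*43 = 4128)
L = 0 (L = 0*(-41) = 0)
(1497 + q)*(L - 592) = (1497 + 4128)*(0 - 592) = 5625*(-592) = -3330000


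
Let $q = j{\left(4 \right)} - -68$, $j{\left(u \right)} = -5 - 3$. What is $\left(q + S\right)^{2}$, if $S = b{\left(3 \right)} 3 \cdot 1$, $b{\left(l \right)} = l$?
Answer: $4761$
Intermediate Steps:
$j{\left(u \right)} = -8$ ($j{\left(u \right)} = -5 - 3 = -8$)
$S = 9$ ($S = 3 \cdot 3 \cdot 1 = 9 \cdot 1 = 9$)
$q = 60$ ($q = -8 - -68 = -8 + 68 = 60$)
$\left(q + S\right)^{2} = \left(60 + 9\right)^{2} = 69^{2} = 4761$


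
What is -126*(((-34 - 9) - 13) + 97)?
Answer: -5166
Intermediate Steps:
-126*(((-34 - 9) - 13) + 97) = -126*((-43 - 13) + 97) = -126*(-56 + 97) = -126*41 = -5166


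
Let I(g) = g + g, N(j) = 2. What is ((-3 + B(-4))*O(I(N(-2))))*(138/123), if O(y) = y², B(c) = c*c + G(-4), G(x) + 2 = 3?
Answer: 10304/41 ≈ 251.32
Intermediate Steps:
I(g) = 2*g
G(x) = 1 (G(x) = -2 + 3 = 1)
B(c) = 1 + c² (B(c) = c*c + 1 = c² + 1 = 1 + c²)
((-3 + B(-4))*O(I(N(-2))))*(138/123) = ((-3 + (1 + (-4)²))*(2*2)²)*(138/123) = ((-3 + (1 + 16))*4²)*(138*(1/123)) = ((-3 + 17)*16)*(46/41) = (14*16)*(46/41) = 224*(46/41) = 10304/41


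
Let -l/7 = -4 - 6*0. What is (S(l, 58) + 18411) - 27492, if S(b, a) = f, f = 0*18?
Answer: -9081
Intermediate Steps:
f = 0
l = 28 (l = -7*(-4 - 6*0) = -7*(-4 + 0) = -7*(-4) = 28)
S(b, a) = 0
(S(l, 58) + 18411) - 27492 = (0 + 18411) - 27492 = 18411 - 27492 = -9081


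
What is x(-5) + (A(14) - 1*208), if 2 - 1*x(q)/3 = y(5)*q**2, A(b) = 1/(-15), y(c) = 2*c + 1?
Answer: -15406/15 ≈ -1027.1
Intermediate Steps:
y(c) = 1 + 2*c
A(b) = -1/15
x(q) = 6 - 33*q**2 (x(q) = 6 - 3*(1 + 2*5)*q**2 = 6 - 3*(1 + 10)*q**2 = 6 - 33*q**2)
x(-5) + (A(14) - 1*208) = (6 - 33*(-5)**2) + (-1/15 - 1*208) = (6 - 33*25) + (-1/15 - 208) = (6 - 825) - 3121/15 = -819 - 3121/15 = -15406/15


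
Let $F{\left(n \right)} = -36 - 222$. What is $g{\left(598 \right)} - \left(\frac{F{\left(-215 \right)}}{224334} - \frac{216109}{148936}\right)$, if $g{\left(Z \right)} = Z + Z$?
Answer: $\frac{6668093956033}{5568568104} \approx 1197.5$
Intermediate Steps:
$F{\left(n \right)} = -258$ ($F{\left(n \right)} = -36 - 222 = -258$)
$g{\left(Z \right)} = 2 Z$
$g{\left(598 \right)} - \left(\frac{F{\left(-215 \right)}}{224334} - \frac{216109}{148936}\right) = 2 \cdot 598 - \left(- \frac{258}{224334} - \frac{216109}{148936}\right) = 1196 - \left(\left(-258\right) \frac{1}{224334} - \frac{216109}{148936}\right) = 1196 - \left(- \frac{43}{37389} - \frac{216109}{148936}\right) = 1196 - - \frac{8086503649}{5568568104} = 1196 + \frac{8086503649}{5568568104} = \frac{6668093956033}{5568568104}$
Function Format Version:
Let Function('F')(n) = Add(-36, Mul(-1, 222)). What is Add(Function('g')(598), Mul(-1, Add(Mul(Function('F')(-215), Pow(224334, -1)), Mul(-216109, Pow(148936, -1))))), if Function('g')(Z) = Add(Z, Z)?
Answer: Rational(6668093956033, 5568568104) ≈ 1197.5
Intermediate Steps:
Function('F')(n) = -258 (Function('F')(n) = Add(-36, -222) = -258)
Function('g')(Z) = Mul(2, Z)
Add(Function('g')(598), Mul(-1, Add(Mul(Function('F')(-215), Pow(224334, -1)), Mul(-216109, Pow(148936, -1))))) = Add(Mul(2, 598), Mul(-1, Add(Mul(-258, Pow(224334, -1)), Mul(-216109, Pow(148936, -1))))) = Add(1196, Mul(-1, Add(Mul(-258, Rational(1, 224334)), Mul(-216109, Rational(1, 148936))))) = Add(1196, Mul(-1, Add(Rational(-43, 37389), Rational(-216109, 148936)))) = Add(1196, Mul(-1, Rational(-8086503649, 5568568104))) = Add(1196, Rational(8086503649, 5568568104)) = Rational(6668093956033, 5568568104)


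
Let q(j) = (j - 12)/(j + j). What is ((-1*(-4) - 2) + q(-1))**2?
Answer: 289/4 ≈ 72.250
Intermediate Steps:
q(j) = (-12 + j)/(2*j) (q(j) = (-12 + j)/((2*j)) = (-12 + j)*(1/(2*j)) = (-12 + j)/(2*j))
((-1*(-4) - 2) + q(-1))**2 = ((-1*(-4) - 2) + (1/2)*(-12 - 1)/(-1))**2 = ((4 - 2) + (1/2)*(-1)*(-13))**2 = (2 + 13/2)**2 = (17/2)**2 = 289/4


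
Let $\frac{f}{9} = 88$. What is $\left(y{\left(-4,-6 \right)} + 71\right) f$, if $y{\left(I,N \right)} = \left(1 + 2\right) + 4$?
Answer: $61776$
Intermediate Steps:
$f = 792$ ($f = 9 \cdot 88 = 792$)
$y{\left(I,N \right)} = 7$ ($y{\left(I,N \right)} = 3 + 4 = 7$)
$\left(y{\left(-4,-6 \right)} + 71\right) f = \left(7 + 71\right) 792 = 78 \cdot 792 = 61776$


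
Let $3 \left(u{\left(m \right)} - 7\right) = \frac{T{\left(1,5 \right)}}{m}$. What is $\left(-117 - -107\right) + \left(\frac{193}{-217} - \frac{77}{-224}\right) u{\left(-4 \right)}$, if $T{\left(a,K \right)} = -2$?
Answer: $- \frac{193189}{13888} \approx -13.91$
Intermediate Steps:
$u{\left(m \right)} = 7 - \frac{2}{3 m}$ ($u{\left(m \right)} = 7 + \frac{\left(-2\right) \frac{1}{m}}{3} = 7 - \frac{2}{3 m}$)
$\left(-117 - -107\right) + \left(\frac{193}{-217} - \frac{77}{-224}\right) u{\left(-4 \right)} = \left(-117 - -107\right) + \left(\frac{193}{-217} - \frac{77}{-224}\right) \left(7 - \frac{2}{3 \left(-4\right)}\right) = \left(-117 + 107\right) + \left(193 \left(- \frac{1}{217}\right) - - \frac{11}{32}\right) \left(7 - - \frac{1}{6}\right) = -10 + \left(- \frac{193}{217} + \frac{11}{32}\right) \left(7 + \frac{1}{6}\right) = -10 - \frac{54309}{13888} = - \frac{193189}{13888}$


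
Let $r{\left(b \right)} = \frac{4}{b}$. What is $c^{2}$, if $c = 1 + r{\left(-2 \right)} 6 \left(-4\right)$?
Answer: $2401$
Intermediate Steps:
$c = 49$ ($c = 1 + \frac{4}{-2} \cdot 6 \left(-4\right) = 1 + 4 \left(- \frac{1}{2}\right) \left(-24\right) = 1 - -48 = 1 + 48 = 49$)
$c^{2} = 49^{2} = 2401$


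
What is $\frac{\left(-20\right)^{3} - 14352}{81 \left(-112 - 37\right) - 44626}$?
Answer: $\frac{22352}{56695} \approx 0.39425$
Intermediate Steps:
$\frac{\left(-20\right)^{3} - 14352}{81 \left(-112 - 37\right) - 44626} = \frac{-8000 - 14352}{81 \left(-149\right) - 44626} = - \frac{22352}{-12069 - 44626} = - \frac{22352}{-56695} = \left(-22352\right) \left(- \frac{1}{56695}\right) = \frac{22352}{56695}$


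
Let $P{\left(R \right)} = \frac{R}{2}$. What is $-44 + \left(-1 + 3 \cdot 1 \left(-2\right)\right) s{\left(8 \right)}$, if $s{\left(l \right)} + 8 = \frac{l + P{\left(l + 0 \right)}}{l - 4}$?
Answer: $-9$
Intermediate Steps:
$P{\left(R \right)} = \frac{R}{2}$ ($P{\left(R \right)} = R \frac{1}{2} = \frac{R}{2}$)
$s{\left(l \right)} = -8 + \frac{3 l}{2 \left(-4 + l\right)}$ ($s{\left(l \right)} = -8 + \frac{l + \frac{l + 0}{2}}{l - 4} = -8 + \frac{l + \frac{l}{2}}{-4 + l} = -8 + \frac{\frac{3}{2} l}{-4 + l} = -8 + \frac{3 l}{2 \left(-4 + l\right)}$)
$-44 + \left(-1 + 3 \cdot 1 \left(-2\right)\right) s{\left(8 \right)} = -44 + \left(-1 + 3 \cdot 1 \left(-2\right)\right) \frac{64 - 104}{2 \left(-4 + 8\right)} = -44 + \left(-1 + 3 \left(-2\right)\right) \frac{64 - 104}{2 \cdot 4} = -44 + \left(-1 - 6\right) \frac{1}{2} \cdot \frac{1}{4} \left(-40\right) = -44 - -35 = -44 + 35 = -9$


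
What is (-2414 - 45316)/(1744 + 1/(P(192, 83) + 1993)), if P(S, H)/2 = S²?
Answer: -722832666/26411485 ≈ -27.368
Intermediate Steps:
P(S, H) = 2*S²
(-2414 - 45316)/(1744 + 1/(P(192, 83) + 1993)) = (-2414 - 45316)/(1744 + 1/(2*192² + 1993)) = -47730/(1744 + 1/(2*36864 + 1993)) = -47730/(1744 + 1/(73728 + 1993)) = -47730/(1744 + 1/75721) = -47730/132057425/75721 = -47730*75721/132057425 = -722832666/26411485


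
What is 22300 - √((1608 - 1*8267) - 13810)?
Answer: 22300 - I*√20469 ≈ 22300.0 - 143.07*I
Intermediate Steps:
22300 - √((1608 - 1*8267) - 13810) = 22300 - √((1608 - 8267) - 13810) = 22300 - √(-6659 - 13810) = 22300 - √(-20469) = 22300 - I*√20469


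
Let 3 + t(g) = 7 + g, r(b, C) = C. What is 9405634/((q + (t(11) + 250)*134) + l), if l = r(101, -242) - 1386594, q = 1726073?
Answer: 9405634/374747 ≈ 25.099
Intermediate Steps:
t(g) = 4 + g (t(g) = -3 + (7 + g) = 4 + g)
l = -1386836 (l = -242 - 1386594 = -1386836)
9405634/((q + (t(11) + 250)*134) + l) = 9405634/((1726073 + ((4 + 11) + 250)*134) - 1386836) = 9405634/((1726073 + (15 + 250)*134) - 1386836) = 9405634/((1726073 + 265*134) - 1386836) = 9405634/((1726073 + 35510) - 1386836) = 9405634/(1761583 - 1386836) = 9405634/374747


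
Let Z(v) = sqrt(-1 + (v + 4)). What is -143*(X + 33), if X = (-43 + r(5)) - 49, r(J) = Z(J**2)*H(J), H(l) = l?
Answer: 8437 - 1430*sqrt(7) ≈ 4653.6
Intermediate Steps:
Z(v) = sqrt(3 + v) (Z(v) = sqrt(-1 + (4 + v)) = sqrt(3 + v))
r(J) = J*sqrt(3 + J**2) (r(J) = sqrt(3 + J**2)*J = J*sqrt(3 + J**2))
X = -92 + 10*sqrt(7) (X = (-43 + 5*sqrt(3 + 5**2)) - 49 = (-43 + 5*sqrt(3 + 25)) - 49 = (-43 + 5*sqrt(28)) - 49 = (-43 + 5*(2*sqrt(7))) - 49 = (-43 + 10*sqrt(7)) - 49 = -92 + 10*sqrt(7) ≈ -65.542)
-143*(X + 33) = -143*((-92 + 10*sqrt(7)) + 33) = -143*(-59 + 10*sqrt(7)) = 8437 - 1430*sqrt(7)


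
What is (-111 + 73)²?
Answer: 1444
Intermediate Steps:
(-111 + 73)² = (-38)² = 1444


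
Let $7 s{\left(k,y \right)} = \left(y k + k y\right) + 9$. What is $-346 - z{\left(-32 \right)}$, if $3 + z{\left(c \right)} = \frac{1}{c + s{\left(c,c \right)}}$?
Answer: $- \frac{628726}{1833} \approx -343.0$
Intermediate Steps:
$s{\left(k,y \right)} = \frac{9}{7} + \frac{2 k y}{7}$ ($s{\left(k,y \right)} = \frac{\left(y k + k y\right) + 9}{7} = \frac{\left(k y + k y\right) + 9}{7} = \frac{2 k y + 9}{7} = \frac{9 + 2 k y}{7} = \frac{9}{7} + \frac{2 k y}{7}$)
$z{\left(c \right)} = -3 + \frac{1}{\frac{9}{7} + c + \frac{2 c^{2}}{7}}$ ($z{\left(c \right)} = -3 + \frac{1}{c + \left(\frac{9}{7} + \frac{2 c c}{7}\right)} = -3 + \frac{1}{c + \left(\frac{9}{7} + \frac{2 c^{2}}{7}\right)} = -3 + \frac{1}{\frac{9}{7} + c + \frac{2 c^{2}}{7}}$)
$-346 - z{\left(-32 \right)} = -346 - \frac{-20 - -672 - 6 \left(-32\right)^{2}}{9 + 2 \left(-32\right)^{2} + 7 \left(-32\right)} = -346 - \frac{-20 + 672 - 6144}{9 + 2 \cdot 1024 - 224} = -346 - \frac{-20 + 672 - 6144}{9 + 2048 - 224} = -346 - \frac{1}{1833} \left(-5492\right) = -346 - - \frac{5492}{1833} = -346 + \frac{5492}{1833} = - \frac{628726}{1833}$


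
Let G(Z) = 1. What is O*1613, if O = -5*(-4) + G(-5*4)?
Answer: 33873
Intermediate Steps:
O = 21 (O = -5*(-4) + 1 = 20 + 1 = 21)
O*1613 = 21*1613 = 33873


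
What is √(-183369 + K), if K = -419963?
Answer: 2*I*√150833 ≈ 776.74*I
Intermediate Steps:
√(-183369 + K) = √(-183369 - 419963) = √(-603332) = 2*I*√150833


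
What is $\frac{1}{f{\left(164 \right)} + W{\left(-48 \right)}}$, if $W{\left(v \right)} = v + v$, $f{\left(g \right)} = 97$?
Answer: $1$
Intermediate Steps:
$W{\left(v \right)} = 2 v$
$\frac{1}{f{\left(164 \right)} + W{\left(-48 \right)}} = \frac{1}{97 + 2 \left(-48\right)} = \frac{1}{97 - 96} = 1^{-1} = 1$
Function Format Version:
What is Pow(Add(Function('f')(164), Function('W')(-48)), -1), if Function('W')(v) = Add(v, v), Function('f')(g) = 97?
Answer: 1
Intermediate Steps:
Function('W')(v) = Mul(2, v)
Pow(Add(Function('f')(164), Function('W')(-48)), -1) = Pow(Add(97, Mul(2, -48)), -1) = Pow(Add(97, -96), -1) = Pow(1, -1) = 1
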